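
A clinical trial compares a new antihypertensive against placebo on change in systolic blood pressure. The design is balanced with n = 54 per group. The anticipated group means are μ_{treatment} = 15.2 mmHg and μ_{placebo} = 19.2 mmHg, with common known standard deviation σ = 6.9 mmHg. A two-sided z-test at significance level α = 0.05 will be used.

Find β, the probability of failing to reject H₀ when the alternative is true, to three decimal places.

β ≈ 0.146

Standardized effect: d = |μ_{treatment} − μ_{placebo}| / σ = |15.2 − 19.2| / 6.9 = 0.5797
Noncentrality parameter: δ = d·√(n/2) = 0.5797 × √(54/2) = 3.0123
Critical value for a two-sided test at α = 0.05: z_{α/2} = 1.960.
Power = Φ(δ − 1.960) + Φ(−δ − 1.960) = Φ(1.052) + Φ(-4.972) = 0.8537 + 0.0000 = 0.8537.
Type II error: β = 1 − power = 1 − 0.8537 = 0.1463.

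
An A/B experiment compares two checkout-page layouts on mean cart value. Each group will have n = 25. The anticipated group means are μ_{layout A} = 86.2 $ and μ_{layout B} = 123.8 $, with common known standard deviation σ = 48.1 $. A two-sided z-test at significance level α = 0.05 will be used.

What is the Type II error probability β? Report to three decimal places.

Standardized effect: d = |μ_{layout A} − μ_{layout B}| / σ = |86.2 − 123.8| / 48.1 = 0.7817
Noncentrality parameter: δ = d·√(n/2) = 0.7817 × √(25/2) = 2.7637
Critical value for a two-sided test at α = 0.05: z_{α/2} = 1.960.
Power = Φ(δ − 1.960) + Φ(−δ − 1.960) = Φ(0.804) + Φ(-4.724) = 0.7892 + 0.0000 = 0.7892.
Type II error: β = 1 − power = 1 − 0.7892 = 0.2108.

β ≈ 0.211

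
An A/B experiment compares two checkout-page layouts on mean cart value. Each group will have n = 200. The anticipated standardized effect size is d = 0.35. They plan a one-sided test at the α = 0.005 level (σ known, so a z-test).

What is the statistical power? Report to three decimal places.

Noncentrality parameter: δ = d·√(n/2) = 0.35 × √(200/2) = 3.5000
One-sided α = 0.005 → critical value z_{0.005} = 2.576.
Power = P(Z > 2.576 − δ) = Φ(0.924) = 0.8223.

Power ≈ 0.822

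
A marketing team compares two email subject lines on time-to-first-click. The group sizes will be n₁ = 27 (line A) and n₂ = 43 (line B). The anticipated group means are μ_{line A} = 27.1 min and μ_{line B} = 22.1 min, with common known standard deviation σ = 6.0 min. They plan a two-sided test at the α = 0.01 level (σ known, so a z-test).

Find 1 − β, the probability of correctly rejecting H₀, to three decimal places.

Standardized effect: d = |μ_{line A} − μ_{line B}| / σ = |27.1 − 22.1| / 6.0 = 0.8333
Noncentrality parameter: δ = d / √(1/n₁ + 1/n₂) = 0.8333 / √(1/27 + 1/43) = 3.3938
Critical value for a two-sided test at α = 0.01: z_{α/2} = 2.576.
Power = Φ(δ − 2.576) + Φ(−δ − 2.576) = Φ(0.818) + Φ(-5.970) = 0.7933 + 0.0000 = 0.7933.

Power ≈ 0.793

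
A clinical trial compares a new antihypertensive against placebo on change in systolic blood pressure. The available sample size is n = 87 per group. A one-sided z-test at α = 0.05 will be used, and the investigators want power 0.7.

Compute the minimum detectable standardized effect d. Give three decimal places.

Need Φ(δ − 1.645) = 0.7, so δ = 1.645 + 0.524 = 2.169.
δ = d·√(n/2) ⇒ d = δ/√(n/2) = 2.169/√(87/2) = 0.3289.

d ≈ 0.329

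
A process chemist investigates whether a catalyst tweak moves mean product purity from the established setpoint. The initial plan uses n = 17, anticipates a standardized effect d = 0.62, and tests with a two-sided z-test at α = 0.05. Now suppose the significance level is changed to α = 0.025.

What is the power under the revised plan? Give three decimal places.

Power ≈ 0.624

δ = d·√n = 0.62 × √17 = 2.5563 (unchanged). New critical value: z_{0.0125} = 2.241.
Revised power = Φ(δ − 2.241) + Φ(−δ − 2.241) = Φ(0.315) + Φ(-4.798) = 0.6236 + 0.0000 = 0.6236.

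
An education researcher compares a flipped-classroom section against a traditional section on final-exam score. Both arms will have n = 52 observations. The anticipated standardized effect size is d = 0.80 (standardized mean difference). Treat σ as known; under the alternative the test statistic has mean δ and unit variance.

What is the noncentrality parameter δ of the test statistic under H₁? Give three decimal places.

δ = d·√(n/2) = 0.80 × √(52/2) = 4.0792

δ ≈ 4.079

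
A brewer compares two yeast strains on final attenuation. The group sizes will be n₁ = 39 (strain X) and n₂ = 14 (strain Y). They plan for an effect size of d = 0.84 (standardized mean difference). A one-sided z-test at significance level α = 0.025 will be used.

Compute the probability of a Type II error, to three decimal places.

β ≈ 0.231

Noncentrality parameter: λ = d / √(1/n₁ + 1/n₂) = 0.84 / √(1/39 + 1/14) = 2.6961
Critical value for a one-sided test at α = 0.025: z_α = 1.960.
Power = P(Z > 1.960 − λ) = Φ(0.736) = 0.7692.
Type II error: β = 1 − power = 1 − 0.7692 = 0.2308.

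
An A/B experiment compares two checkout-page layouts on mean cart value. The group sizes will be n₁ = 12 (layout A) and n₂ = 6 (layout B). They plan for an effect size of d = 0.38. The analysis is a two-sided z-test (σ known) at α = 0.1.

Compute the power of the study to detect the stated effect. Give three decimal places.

Noncentrality parameter: δ = d / √(1/n₁ + 1/n₂) = 0.38 / √(1/12 + 1/6) = 0.7600
Critical value for a two-sided test at α = 0.1: z_{α/2} = 1.645.
Power = Φ(δ − 1.645) + Φ(−δ − 1.645) = Φ(-0.885) + Φ(-2.405) = 0.1881 + 0.0081 = 0.1962.

Power ≈ 0.196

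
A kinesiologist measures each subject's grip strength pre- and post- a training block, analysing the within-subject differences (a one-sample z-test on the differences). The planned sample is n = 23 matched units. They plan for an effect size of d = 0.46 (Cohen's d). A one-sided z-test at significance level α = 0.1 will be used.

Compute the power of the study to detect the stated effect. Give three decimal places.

Power ≈ 0.822

Noncentrality parameter: δ = d·√n = 0.46 × √23 = 2.2061
One-sided α = 0.1 → critical value z_{0.1} = 1.282.
Power = Φ(δ − 1.282) = Φ(0.925) = 0.8224.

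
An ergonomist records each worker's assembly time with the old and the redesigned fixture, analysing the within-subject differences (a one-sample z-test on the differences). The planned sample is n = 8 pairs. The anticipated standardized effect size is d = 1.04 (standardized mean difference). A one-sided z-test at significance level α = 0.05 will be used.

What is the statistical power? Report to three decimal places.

Noncentrality parameter: δ = d·√n = 1.04 × √8 = 2.9416
Critical value for a one-sided test at α = 0.05: z_α = 1.645.
Power = P(Z > 1.645 − δ) = Φ(1.297) = 0.9026.

Power ≈ 0.903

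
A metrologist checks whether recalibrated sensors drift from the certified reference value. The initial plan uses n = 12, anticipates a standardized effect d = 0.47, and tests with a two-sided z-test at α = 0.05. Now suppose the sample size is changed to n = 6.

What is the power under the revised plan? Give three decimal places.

With n = 6: δ = d·√n = 0.47 × √6 = 1.1513. Critical value z_{0.025} = 1.960.
Revised power = Φ(δ − 1.960) + Φ(−δ − 1.960) = Φ(-0.809) + Φ(-3.111) = 0.2093 + 0.0009 = 0.2103.

Power ≈ 0.210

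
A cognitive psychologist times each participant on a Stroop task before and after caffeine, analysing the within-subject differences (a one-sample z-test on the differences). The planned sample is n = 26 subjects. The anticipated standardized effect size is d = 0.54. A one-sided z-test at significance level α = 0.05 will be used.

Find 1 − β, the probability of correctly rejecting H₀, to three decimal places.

Noncentrality parameter: δ = d·√n = 0.54 × √26 = 2.7535
Critical value for a one-sided test at α = 0.05: z_α = 1.645.
Power = Φ(δ − 1.645) = Φ(1.109) = 0.8662.

Power ≈ 0.866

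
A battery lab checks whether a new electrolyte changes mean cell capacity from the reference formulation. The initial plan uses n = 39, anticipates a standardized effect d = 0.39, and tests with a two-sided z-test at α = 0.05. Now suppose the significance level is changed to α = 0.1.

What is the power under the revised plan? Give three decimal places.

δ = d·√n = 0.39 × √39 = 2.4355 (unchanged). New critical value: z_{0.05} = 1.645.
Revised power = Φ(δ − 1.645) + Φ(−δ − 1.645) = Φ(0.791) + Φ(-4.080) = 0.7854 + 0.0000 = 0.7855.

Power ≈ 0.785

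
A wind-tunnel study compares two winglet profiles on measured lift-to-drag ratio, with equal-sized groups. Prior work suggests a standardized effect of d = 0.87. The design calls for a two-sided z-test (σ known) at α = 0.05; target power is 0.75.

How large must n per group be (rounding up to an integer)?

n = 19 per group

For power 0.75 need Φ(δ − z_{0.025}) = 0.75, so δ = z_{0.025} + z_{0.25} = 1.960 + 0.674 = 2.634.
(For δ > 0 the lower-tail rejection region contributes negligibly to power, so the one-term inversion is standard.)
δ = d·√(n/2) ⇒ n = 2(δ/d)² = 2 × (2.634 / 0.87)² = 18.34.
Round up to the next whole unit.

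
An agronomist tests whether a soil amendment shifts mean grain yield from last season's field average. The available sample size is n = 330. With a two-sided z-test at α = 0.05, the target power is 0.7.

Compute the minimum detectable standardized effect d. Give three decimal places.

Required noncentrality: δ = z_{0.025} + z_{0.30} = 1.960 + 0.524 = 2.484.
(The second rejection-region term Φ(−δ − z_{α/2}) is negligible and dropped.)
δ = d·√n ⇒ d = δ/√n = 2.484/√330 = 0.1368.

d ≈ 0.137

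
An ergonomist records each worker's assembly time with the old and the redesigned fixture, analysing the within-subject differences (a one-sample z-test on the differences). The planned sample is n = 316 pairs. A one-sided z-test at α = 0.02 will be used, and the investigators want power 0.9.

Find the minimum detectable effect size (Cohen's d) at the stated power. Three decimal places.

d ≈ 0.188

Required noncentrality: δ = z_{0.02} + z_{0.10} = 2.054 + 1.282 = 3.335.
δ = d·√n ⇒ d = δ/√n = 3.335/√316 = 0.1876.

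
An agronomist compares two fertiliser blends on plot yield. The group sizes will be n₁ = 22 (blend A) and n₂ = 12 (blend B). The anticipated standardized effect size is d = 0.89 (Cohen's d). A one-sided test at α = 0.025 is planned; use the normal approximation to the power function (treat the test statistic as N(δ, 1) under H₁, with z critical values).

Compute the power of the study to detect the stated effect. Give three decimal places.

Noncentrality parameter: δ = d / √(1/n₁ + 1/n₂) = 0.89 / √(1/22 + 1/12) = 2.4800
Critical value for a one-sided test at α = 0.025: z_α = 1.960.
Power = P(Z > 1.960 − δ) = Φ(0.520) = 0.6985.

Power ≈ 0.698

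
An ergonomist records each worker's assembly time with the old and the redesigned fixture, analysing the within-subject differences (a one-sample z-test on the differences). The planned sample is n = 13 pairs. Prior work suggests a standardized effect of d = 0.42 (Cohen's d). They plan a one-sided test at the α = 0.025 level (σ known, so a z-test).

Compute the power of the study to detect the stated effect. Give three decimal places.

Power ≈ 0.328

Noncentrality parameter: δ = d·√n = 0.42 × √13 = 1.5143
One-sided α = 0.025 → critical value z_{0.025} = 1.960.
Power = Φ(δ − 1.960) = Φ(-0.446) = 0.3279.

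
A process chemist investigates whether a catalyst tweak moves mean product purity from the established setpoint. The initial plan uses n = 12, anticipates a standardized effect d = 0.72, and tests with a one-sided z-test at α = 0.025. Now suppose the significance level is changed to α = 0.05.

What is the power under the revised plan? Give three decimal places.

Power ≈ 0.802

δ = d·√n = 0.72 × √12 = 2.4942 (unchanged). New critical value: z_{0.05} = 1.645.
Revised power = P(Z > 1.645 − δ) = Φ(0.849) = 0.8021.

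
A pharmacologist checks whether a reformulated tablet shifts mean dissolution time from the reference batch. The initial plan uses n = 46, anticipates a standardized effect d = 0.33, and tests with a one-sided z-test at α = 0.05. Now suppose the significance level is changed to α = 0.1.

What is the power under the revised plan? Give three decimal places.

Power ≈ 0.831

δ = d·√n = 0.33 × √46 = 2.2382 (unchanged). New critical value: z_{0.1} = 1.282.
Revised power = P(Z > 1.282 − δ) = Φ(0.957) = 0.8306.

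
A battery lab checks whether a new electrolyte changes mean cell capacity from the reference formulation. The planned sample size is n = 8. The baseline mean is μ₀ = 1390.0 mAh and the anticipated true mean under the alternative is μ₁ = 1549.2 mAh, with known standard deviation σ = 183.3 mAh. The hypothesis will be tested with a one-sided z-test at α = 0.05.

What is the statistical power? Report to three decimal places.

Power ≈ 0.792

Standardized effect: d = |μ₁ − μ₀| / σ = |1549.2 − 1390.0| / 183.3 = 0.8685
Noncentrality parameter: δ = d·√n = 0.8685 × √8 = 2.4565
One-sided α = 0.05 → critical value z_{0.05} = 1.645.
Power = Φ(δ − 1.645) = Φ(0.812) = 0.7915.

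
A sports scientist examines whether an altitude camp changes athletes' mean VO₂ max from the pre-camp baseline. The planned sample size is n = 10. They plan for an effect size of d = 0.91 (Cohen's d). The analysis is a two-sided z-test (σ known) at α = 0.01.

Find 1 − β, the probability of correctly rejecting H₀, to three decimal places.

Noncentrality parameter: λ = d·√n = 0.91 × √10 = 2.8777
Two-sided α = 0.01 → critical value z_{0.005} = 2.576.
Power = Φ(λ − 2.576) + Φ(−λ − 2.576) = Φ(0.302) + Φ(-5.454) = 0.6186 + 0.0000 = 0.6186.

Power ≈ 0.619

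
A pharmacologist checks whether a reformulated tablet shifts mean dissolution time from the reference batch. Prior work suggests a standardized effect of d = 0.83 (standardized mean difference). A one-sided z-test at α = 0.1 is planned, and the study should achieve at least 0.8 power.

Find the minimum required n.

For power 0.8 need Φ(δ − z_{0.1}) = 0.8, so δ = z_{0.1} + z_{0.20} = 1.282 + 0.842 = 2.123.
δ = d·√n ⇒ n = (δ/d)² = (2.123 / 0.83)² = 6.54.
Round up to the next whole unit.

n = 7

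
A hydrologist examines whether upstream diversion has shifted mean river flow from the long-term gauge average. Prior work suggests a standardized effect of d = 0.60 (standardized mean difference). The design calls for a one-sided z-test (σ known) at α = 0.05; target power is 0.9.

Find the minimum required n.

n = 24

For power 0.9 need Φ(δ − z_{0.05}) = 0.9, so δ = z_{0.05} + z_{0.10} = 1.645 + 1.282 = 2.926.
δ = d·√n ⇒ n = (δ/d)² = (2.926 / 0.60)² = 23.79.
Round up to the next whole unit.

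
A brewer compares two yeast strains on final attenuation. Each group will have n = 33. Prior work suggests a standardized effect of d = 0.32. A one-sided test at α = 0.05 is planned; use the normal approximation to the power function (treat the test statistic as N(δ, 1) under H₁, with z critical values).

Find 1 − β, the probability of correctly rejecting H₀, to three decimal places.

Noncentrality parameter: δ = d·√(n/2) = 0.32 × √(33/2) = 1.2998
Critical value for a one-sided test at α = 0.05: z_α = 1.645.
Power = Φ(δ − 1.645) = Φ(-0.345) = 0.3650.

Power ≈ 0.365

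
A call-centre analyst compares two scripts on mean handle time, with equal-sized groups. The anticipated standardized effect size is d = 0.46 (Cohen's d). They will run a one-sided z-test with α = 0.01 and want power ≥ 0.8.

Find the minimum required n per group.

For power 0.8 need Φ(δ − z_{0.01}) = 0.8, so δ = z_{0.01} + z_{0.20} = 2.326 + 0.842 = 3.168.
δ = d·√(n/2) ⇒ n = 2(δ/d)² = 2 × (3.168 / 0.46)² = 94.86.
Rounding up, n = 95 per group.

n = 95 per group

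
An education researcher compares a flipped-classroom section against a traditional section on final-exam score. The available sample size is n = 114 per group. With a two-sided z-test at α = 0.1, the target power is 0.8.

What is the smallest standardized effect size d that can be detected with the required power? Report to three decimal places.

Need Φ(δ − 1.645) = 0.8, so δ = 1.645 + 0.842 = 2.486.
(Lower-tail contribution to power is negligible for δ > 0.)
δ = d·√(n/2) ⇒ d = δ/√(n/2) = 2.486/√(114/2) = 0.3293.

d ≈ 0.329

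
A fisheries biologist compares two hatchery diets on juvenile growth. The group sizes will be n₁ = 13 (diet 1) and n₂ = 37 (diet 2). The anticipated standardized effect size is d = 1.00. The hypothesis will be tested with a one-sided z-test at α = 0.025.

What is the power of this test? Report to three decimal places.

Power ≈ 0.873

Noncentrality parameter: δ = d / √(1/n₁ + 1/n₂) = 1.00 / √(1/13 + 1/37) = 3.1016
Critical value for a one-sided test at α = 0.025: z_α = 1.960.
Power = P(Z > 1.960 − δ) = Φ(1.142) = 0.8732.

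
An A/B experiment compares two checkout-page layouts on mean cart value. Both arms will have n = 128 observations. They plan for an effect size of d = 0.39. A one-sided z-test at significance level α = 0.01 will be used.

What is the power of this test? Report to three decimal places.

Power ≈ 0.786

Noncentrality parameter: δ = d·√(n/2) = 0.39 × √(128/2) = 3.1200
Critical value for a one-sided test at α = 0.01: z_α = 2.326.
Power = P(Z > 2.326 − δ) = Φ(0.794) = 0.7863.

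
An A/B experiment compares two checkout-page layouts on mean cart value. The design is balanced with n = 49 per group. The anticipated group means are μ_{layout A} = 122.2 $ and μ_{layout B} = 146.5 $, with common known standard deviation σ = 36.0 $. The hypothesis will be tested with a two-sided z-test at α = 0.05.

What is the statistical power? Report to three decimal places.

Standardized effect: d = |μ_{layout A} − μ_{layout B}| / σ = |122.2 − 146.5| / 36.0 = 0.6750
Noncentrality parameter: δ = d·√(n/2) = 0.6750 × √(49/2) = 3.3411
Two-sided α = 0.05 → critical value z_{0.025} = 1.960.
Power = Φ(δ − 1.960) + Φ(−δ − 1.960) = Φ(1.381) + Φ(-5.301) = 0.9164 + 0.0000 = 0.9164.

Power ≈ 0.916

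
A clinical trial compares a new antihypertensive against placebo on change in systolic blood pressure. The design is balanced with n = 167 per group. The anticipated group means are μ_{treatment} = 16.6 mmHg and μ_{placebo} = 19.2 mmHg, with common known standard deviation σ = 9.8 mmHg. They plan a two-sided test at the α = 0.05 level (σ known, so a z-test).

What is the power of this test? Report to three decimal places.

Standardized effect: d = |μ_{treatment} − μ_{placebo}| / σ = |16.6 − 19.2| / 9.8 = 0.2653
Noncentrality parameter: δ = d·√(n/2) = 0.2653 × √(167/2) = 2.4243
Critical value for a two-sided test at α = 0.05: z_{α/2} = 1.960.
Power = Φ(δ − 1.960) + Φ(−δ − 1.960) = Φ(0.464) + Φ(-4.384) = 0.6788 + 0.0000 = 0.6788.

Power ≈ 0.679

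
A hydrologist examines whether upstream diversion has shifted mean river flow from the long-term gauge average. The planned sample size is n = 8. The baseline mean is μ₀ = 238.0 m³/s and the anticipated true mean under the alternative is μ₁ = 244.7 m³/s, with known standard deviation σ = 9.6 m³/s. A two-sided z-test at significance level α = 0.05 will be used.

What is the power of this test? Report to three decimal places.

Power ≈ 0.506

Standardized effect: d = |μ₁ − μ₀| / σ = |244.7 − 238.0| / 9.6 = 0.6979
Noncentrality parameter: δ = d·√n = 0.6979 × √8 = 1.9740
Critical value for a two-sided test at α = 0.05: z_{α/2} = 1.960.
Power = Φ(δ − 1.960) + Φ(−δ − 1.960) = Φ(0.014) + Φ(-3.934) = 0.5056 + 0.0000 = 0.5056.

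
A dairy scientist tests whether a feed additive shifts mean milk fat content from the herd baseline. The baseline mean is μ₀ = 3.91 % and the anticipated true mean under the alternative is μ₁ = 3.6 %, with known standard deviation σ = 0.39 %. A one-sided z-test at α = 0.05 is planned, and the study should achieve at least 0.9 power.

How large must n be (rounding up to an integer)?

n = 14

Standardized effect: d = |μ₁ − μ₀| / σ = |3.6 − 3.91| / 0.39 = 0.7949
Set Φ(δ − 1.645) = 0.9; then δ − 1.645 = Φ⁻¹(0.9) = 1.282, giving δ = 2.926.
δ = d·√n ⇒ n = (δ/d)² = (2.926 / 0.7949)² = 13.55.
Round up to the next whole unit.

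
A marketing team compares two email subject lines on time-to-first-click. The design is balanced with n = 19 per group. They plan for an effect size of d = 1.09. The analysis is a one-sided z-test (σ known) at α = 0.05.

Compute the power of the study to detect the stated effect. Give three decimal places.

Power ≈ 0.957

Noncentrality parameter: δ = d·√(n/2) = 1.09 × √(19/2) = 3.3596
One-sided α = 0.05 → critical value z_{0.05} = 1.645.
Power = Φ(δ − 1.645) = Φ(1.715) = 0.9568.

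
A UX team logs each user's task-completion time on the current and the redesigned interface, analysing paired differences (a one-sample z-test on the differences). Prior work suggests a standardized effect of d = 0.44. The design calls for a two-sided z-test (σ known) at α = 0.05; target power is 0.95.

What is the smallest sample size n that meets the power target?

n = 68

Set Φ(δ − 1.960) = 0.95; then δ − 1.960 = Φ⁻¹(0.95) = 1.645, giving δ = 3.605.
(The Φ(−δ − z_{α/2}) term is vanishingly small for δ > 0 and is dropped in the standard sample-size formula.)
δ = d·√n ⇒ n = (δ/d)² = (3.605 / 0.44)² = 67.12.
Round up to the next whole unit.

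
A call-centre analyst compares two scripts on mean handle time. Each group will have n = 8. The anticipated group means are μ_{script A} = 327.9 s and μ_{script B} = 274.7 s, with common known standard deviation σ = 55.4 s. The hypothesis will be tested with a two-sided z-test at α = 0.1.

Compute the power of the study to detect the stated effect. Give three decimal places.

Power ≈ 0.609

Standardized effect: d = |μ_{script A} − μ_{script B}| / σ = |327.9 − 274.7| / 55.4 = 0.9603
Noncentrality parameter: δ = d·√(n/2) = 0.9603 × √(8/2) = 1.9206
Two-sided α = 0.1 → critical value z_{0.05} = 1.645.
Power = Φ(δ − 1.645) + Φ(−δ − 1.645) = Φ(0.276) + Φ(-3.565) = 0.6086 + 0.0002 = 0.6088.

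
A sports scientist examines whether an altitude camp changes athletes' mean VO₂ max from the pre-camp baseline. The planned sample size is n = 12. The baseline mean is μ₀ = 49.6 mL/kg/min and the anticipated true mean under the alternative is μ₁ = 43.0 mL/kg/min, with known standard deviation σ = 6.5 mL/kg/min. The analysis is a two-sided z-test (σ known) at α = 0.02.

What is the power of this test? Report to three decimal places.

Standardized effect: d = |μ₁ − μ₀| / σ = |43.0 − 49.6| / 6.5 = 1.0154
Noncentrality parameter: δ = d·√n = 1.0154 × √12 = 3.5174
Two-sided α = 0.02 → critical value z_{0.01} = 2.326.
Power = Φ(δ − 2.326) + Φ(−δ − 2.326) = Φ(1.191) + Φ(-5.844) = 0.8832 + 0.0000 = 0.8832.

Power ≈ 0.883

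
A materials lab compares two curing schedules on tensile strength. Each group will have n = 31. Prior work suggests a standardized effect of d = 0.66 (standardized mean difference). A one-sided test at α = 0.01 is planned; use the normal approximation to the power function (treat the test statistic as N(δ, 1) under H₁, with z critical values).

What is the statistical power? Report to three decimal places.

Noncentrality parameter: δ = d·√(n/2) = 0.66 × √(31/2) = 2.5984
Critical value for a one-sided test at α = 0.01: z_α = 2.326.
Power = P(Z > 2.326 − δ) = Φ(0.272) = 0.6072.

Power ≈ 0.607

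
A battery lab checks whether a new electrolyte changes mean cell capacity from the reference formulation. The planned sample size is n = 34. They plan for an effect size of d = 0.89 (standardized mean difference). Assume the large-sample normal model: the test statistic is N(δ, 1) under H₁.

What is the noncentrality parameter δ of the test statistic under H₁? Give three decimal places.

δ ≈ 5.190

The noncentrality parameter scales effect size by the design's sample-size factor: δ = d·√n = 0.89 × √34 = 5.1895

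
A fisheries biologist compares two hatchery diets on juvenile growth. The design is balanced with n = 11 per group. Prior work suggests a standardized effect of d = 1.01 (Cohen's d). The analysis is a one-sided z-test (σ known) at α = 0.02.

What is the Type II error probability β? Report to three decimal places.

β ≈ 0.376

Noncentrality parameter: δ = d·√(n/2) = 1.01 × √(11/2) = 2.3687
One-sided α = 0.02 → critical value z_{0.02} = 2.054.
Power = P(Z > 2.054 − δ) = Φ(0.315) = 0.6236.
Type II error: β = 1 − power = 1 − 0.6236 = 0.3764.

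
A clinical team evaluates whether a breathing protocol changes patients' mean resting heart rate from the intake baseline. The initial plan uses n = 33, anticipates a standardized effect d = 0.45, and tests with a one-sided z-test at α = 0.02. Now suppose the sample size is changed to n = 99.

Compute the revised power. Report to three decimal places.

Power ≈ 0.992

With n = 99: δ = d·√n = 0.45 × √99 = 4.4774. Critical value z_{0.02} = 2.054.
Revised power = Φ(δ − 2.054) = Φ(2.424) = 0.9923.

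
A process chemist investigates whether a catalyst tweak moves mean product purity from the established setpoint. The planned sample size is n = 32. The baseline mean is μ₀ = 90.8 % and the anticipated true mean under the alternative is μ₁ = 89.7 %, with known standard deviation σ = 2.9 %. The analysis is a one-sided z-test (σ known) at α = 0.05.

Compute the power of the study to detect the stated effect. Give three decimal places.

Power ≈ 0.692

Standardized effect: d = |μ₁ − μ₀| / σ = |89.7 − 90.8| / 2.9 = 0.3793
Noncentrality parameter: δ = d·√n = 0.3793 × √32 = 2.1457
Critical value for a one-sided test at α = 0.05: z_α = 1.645.
Power = P(Z > 1.645 − δ) = Φ(0.501) = 0.6918.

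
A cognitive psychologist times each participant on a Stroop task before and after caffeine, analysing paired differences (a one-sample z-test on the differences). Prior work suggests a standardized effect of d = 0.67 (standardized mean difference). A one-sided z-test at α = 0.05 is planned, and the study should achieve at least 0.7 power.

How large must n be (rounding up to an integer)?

Set Φ(δ − 1.645) = 0.7; then δ − 1.645 = Φ⁻¹(0.7) = 0.524, giving δ = 2.169.
δ = d·√n ⇒ n = (δ/d)² = (2.169 / 0.67)² = 10.48.
Round up to the next whole unit.

n = 11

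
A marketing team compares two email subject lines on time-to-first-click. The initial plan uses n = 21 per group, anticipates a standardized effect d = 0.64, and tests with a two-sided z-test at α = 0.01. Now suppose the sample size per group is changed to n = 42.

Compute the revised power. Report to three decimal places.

With n = 42 per group: δ = d·√(n/2) = 0.64 × √(42/2) = 2.9328. Critical value z_{0.005} = 2.576.
Revised power = Φ(δ − 2.576) + Φ(−δ − 2.576) = Φ(0.357) + Φ(-5.509) = 0.6395 + 0.0000 = 0.6395.

Power ≈ 0.639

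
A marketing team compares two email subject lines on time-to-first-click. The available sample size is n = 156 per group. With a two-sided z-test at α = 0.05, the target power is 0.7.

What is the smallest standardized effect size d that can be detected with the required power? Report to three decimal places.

Required noncentrality: δ = z_{0.025} + z_{0.30} = 1.960 + 0.524 = 2.484.
(Lower-tail contribution to power is negligible for δ > 0.)
δ = d·√(n/2) ⇒ d = δ/√(n/2) = 2.484/√(156/2) = 0.2813.

d ≈ 0.281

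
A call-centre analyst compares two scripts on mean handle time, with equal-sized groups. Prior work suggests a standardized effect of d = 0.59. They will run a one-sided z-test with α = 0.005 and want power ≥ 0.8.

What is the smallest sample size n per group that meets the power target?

For power 0.8 need Φ(δ − z_{0.005}) = 0.8, so δ = z_{0.005} + z_{0.20} = 2.576 + 0.842 = 3.417.
δ = d·√(n/2) ⇒ n = 2(δ/d)² = 2 × (3.417 / 0.59)² = 67.10.
Round up to the next whole unit.

n = 68 per group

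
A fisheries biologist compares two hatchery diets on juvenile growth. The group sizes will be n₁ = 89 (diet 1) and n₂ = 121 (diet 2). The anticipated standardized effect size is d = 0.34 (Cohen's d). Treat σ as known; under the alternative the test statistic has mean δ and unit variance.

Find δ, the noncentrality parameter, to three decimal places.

The noncentrality parameter scales effect size by the design's sample-size factor: δ = d / √(1/n₁ + 1/n₂) = 0.34 / √(1/89 + 1/121) = 2.4348

δ ≈ 2.435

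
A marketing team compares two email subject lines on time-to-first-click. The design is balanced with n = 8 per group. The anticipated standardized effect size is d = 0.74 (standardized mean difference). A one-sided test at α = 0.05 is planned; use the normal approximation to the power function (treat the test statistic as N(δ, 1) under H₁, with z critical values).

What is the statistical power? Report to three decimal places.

Power ≈ 0.435

Noncentrality parameter: δ = d·√(n/2) = 0.74 × √(8/2) = 1.4800
One-sided α = 0.05 → critical value z_{0.05} = 1.645.
Power = Φ(δ − 1.645) = Φ(-0.165) = 0.4345.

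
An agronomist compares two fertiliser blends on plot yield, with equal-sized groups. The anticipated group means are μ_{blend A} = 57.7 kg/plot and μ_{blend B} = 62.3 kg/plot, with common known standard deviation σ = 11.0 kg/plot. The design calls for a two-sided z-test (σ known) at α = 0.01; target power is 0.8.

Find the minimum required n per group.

Standardized effect: d = |μ_{blend A} − μ_{blend B}| / σ = |57.7 − 62.3| / 11.0 = 0.4182
Set Φ(δ − 2.576) = 0.8; then δ − 2.576 = Φ⁻¹(0.8) = 0.842, giving δ = 3.417.
(The Φ(−δ − z_{α/2}) term is vanishingly small for δ > 0 and is dropped in the standard sample-size formula.)
δ = d·√(n/2) ⇒ n = 2(δ/d)² = 2 × (3.417 / 0.4182)² = 133.57.
Rounding up, n = 134 per group.

n = 134 per group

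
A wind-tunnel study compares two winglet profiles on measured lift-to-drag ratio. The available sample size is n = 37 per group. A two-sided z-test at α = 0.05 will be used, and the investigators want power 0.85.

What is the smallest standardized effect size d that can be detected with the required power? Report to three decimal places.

d ≈ 0.697

Need Φ(δ − 1.960) = 0.85, so δ = 1.960 + 1.036 = 2.996.
(Lower-tail contribution to power is negligible for δ > 0.)
δ = d·√(n/2) ⇒ d = δ/√(n/2) = 2.996/√(37/2) = 0.6966.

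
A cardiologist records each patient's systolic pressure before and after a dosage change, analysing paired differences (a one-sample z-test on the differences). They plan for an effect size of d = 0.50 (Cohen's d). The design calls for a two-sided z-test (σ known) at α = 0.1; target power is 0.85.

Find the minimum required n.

n = 29

For power 0.85 need Φ(δ − z_{0.05}) = 0.85, so δ = z_{0.05} + z_{0.15} = 1.645 + 1.036 = 2.681.
(Ignoring the negligible lower-tail rejection probability gives the usual closed-form inversion.)
δ = d·√n ⇒ n = (δ/d)² = (2.681 / 0.50)² = 28.76.
Round up to the next whole unit.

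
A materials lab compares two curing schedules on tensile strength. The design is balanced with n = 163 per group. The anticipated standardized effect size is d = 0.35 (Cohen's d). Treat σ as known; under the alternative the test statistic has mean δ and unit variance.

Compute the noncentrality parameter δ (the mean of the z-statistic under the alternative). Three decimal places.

δ = d·√(n/2) = 0.35 × √(163/2) = 3.1597

δ ≈ 3.160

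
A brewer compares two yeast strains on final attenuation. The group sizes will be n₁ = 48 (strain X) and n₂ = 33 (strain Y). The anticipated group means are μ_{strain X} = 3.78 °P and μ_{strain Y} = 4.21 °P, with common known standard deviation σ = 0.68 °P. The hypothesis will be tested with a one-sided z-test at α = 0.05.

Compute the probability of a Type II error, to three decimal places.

Standardized effect: d = |μ_{strain X} − μ_{strain Y}| / σ = |3.78 − 4.21| / 0.68 = 0.6324
Noncentrality parameter: δ = d / √(1/n₁ + 1/n₂) = 0.6324 / √(1/48 + 1/33) = 2.7964
Critical value for a one-sided test at α = 0.05: z_α = 1.645.
Power = Φ(δ − 1.645) = Φ(1.152) = 0.8752.
Type II error: β = 1 − power = 1 − 0.8752 = 0.1248.

β ≈ 0.125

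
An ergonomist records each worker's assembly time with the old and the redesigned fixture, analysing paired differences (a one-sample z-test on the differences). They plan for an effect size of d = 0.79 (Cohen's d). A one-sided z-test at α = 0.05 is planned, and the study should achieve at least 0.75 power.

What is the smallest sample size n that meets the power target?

n = 9

Set Φ(δ − 1.645) = 0.75; then δ − 1.645 = Φ⁻¹(0.75) = 0.674, giving δ = 2.319.
δ = d·√n ⇒ n = (δ/d)² = (2.319 / 0.79)² = 8.62.
Round up to the next whole unit.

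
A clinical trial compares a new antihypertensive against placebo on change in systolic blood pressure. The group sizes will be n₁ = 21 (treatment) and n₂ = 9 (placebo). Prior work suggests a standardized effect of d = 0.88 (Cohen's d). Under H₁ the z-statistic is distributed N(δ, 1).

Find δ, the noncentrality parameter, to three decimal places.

δ = d / √(1/n₁ + 1/n₂) = 0.88 / √(1/21 + 1/9) = 2.2088

δ ≈ 2.209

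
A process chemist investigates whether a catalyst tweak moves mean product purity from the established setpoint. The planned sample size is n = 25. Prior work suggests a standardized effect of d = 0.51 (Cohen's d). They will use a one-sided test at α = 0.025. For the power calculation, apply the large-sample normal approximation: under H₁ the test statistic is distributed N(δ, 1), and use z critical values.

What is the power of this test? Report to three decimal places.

Noncentrality parameter: δ = d·√n = 0.51 × √25 = 2.5500
One-sided α = 0.025 → critical value z_{0.025} = 1.960.
Power = P(Z > 1.960 − δ) = Φ(0.590) = 0.7224.

Power ≈ 0.722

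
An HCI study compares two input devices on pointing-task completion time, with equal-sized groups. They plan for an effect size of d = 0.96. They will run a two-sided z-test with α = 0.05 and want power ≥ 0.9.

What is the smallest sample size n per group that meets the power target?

Set Φ(δ − 1.960) = 0.9; then δ − 1.960 = Φ⁻¹(0.9) = 1.282, giving δ = 3.242.
(The Φ(−δ − z_{α/2}) term is vanishingly small for δ > 0 and is dropped in the standard sample-size formula.)
δ = d·√(n/2) ⇒ n = 2(δ/d)² = 2 × (3.242 / 0.96)² = 22.80.
Round up to the next whole unit.

n = 23 per group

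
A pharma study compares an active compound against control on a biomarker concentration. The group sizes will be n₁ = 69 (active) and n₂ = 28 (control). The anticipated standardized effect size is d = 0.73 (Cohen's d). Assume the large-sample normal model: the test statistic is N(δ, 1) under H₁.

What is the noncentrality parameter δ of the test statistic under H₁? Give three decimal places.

δ ≈ 3.258

δ = d / √(1/n₁ + 1/n₂) = 0.73 / √(1/69 + 1/28) = 3.2579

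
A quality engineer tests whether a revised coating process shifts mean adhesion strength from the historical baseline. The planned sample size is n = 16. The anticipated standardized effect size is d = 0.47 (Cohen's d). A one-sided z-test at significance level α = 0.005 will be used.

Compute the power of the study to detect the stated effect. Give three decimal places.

Noncentrality parameter: δ = d·√n = 0.47 × √16 = 1.8800
Critical value for a one-sided test at α = 0.005: z_α = 2.576.
Power = Φ(δ − 2.576) = Φ(-0.696) = 0.2433.

Power ≈ 0.243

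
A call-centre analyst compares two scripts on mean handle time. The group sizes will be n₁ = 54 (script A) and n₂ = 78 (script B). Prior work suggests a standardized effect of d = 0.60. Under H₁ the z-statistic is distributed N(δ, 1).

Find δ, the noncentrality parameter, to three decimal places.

δ ≈ 3.389

δ = d / √(1/n₁ + 1/n₂) = 0.60 / √(1/54 + 1/78) = 3.3893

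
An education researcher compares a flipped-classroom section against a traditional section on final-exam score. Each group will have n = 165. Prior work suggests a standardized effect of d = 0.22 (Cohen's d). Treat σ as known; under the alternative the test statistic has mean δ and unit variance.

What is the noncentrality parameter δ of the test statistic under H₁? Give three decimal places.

δ ≈ 1.998

δ = d·√(n/2) = 0.22 × √(165/2) = 1.9982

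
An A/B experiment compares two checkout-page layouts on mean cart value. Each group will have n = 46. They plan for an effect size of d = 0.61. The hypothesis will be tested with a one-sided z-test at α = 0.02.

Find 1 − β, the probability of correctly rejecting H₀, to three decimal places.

Noncentrality parameter: δ = d·√(n/2) = 0.61 × √(46/2) = 2.9255
Critical value for a one-sided test at α = 0.02: z_α = 2.054.
Power = Φ(δ − 2.054) = Φ(0.872) = 0.8083.

Power ≈ 0.808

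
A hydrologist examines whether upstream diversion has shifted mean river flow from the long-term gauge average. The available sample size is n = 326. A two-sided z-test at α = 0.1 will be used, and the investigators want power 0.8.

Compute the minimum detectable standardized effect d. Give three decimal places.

Required noncentrality: δ = z_{0.05} + z_{0.20} = 1.645 + 0.842 = 2.486.
(The second rejection-region term Φ(−δ − z_{α/2}) is negligible and dropped.)
δ = d·√n ⇒ d = δ/√n = 2.486/√326 = 0.1377.

d ≈ 0.138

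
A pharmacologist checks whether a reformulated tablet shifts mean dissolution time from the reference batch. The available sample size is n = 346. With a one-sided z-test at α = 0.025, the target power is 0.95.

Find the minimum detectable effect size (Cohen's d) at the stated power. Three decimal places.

d ≈ 0.194

Required noncentrality: δ = z_{0.025} + z_{0.05} = 1.960 + 1.645 = 3.605.
δ = d·√n ⇒ d = δ/√n = 3.605/√346 = 0.1938.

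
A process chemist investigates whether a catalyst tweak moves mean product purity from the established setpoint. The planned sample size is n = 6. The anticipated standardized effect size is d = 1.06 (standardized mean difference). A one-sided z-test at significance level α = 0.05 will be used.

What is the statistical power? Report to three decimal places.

Power ≈ 0.829

Noncentrality parameter: δ = d·√n = 1.06 × √6 = 2.5965
One-sided α = 0.05 → critical value z_{0.05} = 1.645.
Power = Φ(δ − 1.645) = Φ(0.952) = 0.8294.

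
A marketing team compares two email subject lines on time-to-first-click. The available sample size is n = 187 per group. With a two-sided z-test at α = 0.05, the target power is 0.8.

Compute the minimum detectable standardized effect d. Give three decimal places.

d ≈ 0.290

Need Φ(δ − 1.960) = 0.8, so δ = 1.960 + 0.842 = 2.802.
(Lower-tail contribution to power is negligible for δ > 0.)
δ = d·√(n/2) ⇒ d = δ/√(n/2) = 2.802/√(187/2) = 0.2897.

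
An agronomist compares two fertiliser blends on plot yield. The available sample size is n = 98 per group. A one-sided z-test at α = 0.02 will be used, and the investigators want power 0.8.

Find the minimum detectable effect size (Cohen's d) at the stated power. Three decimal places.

d ≈ 0.414

Required noncentrality: δ = z_{0.02} + z_{0.20} = 2.054 + 0.842 = 2.895.
δ = d·√(n/2) ⇒ d = δ/√(n/2) = 2.895/√(98/2) = 0.4136.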